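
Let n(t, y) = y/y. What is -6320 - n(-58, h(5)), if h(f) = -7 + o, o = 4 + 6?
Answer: -6321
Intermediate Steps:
o = 10
h(f) = 3 (h(f) = -7 + 10 = 3)
n(t, y) = 1
-6320 - n(-58, h(5)) = -6320 - 1*1 = -6320 - 1 = -6321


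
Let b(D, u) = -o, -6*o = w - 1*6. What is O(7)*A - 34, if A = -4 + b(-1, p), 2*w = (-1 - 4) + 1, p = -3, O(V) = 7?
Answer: -214/3 ≈ -71.333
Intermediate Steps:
w = -2 (w = ((-1 - 4) + 1)/2 = (-5 + 1)/2 = (½)*(-4) = -2)
o = 4/3 (o = -(-2 - 1*6)/6 = -(-2 - 6)/6 = -⅙*(-8) = 4/3 ≈ 1.3333)
b(D, u) = -4/3 (b(D, u) = -1*4/3 = -4/3)
A = -16/3 (A = -4 - 4/3 = -16/3 ≈ -5.3333)
O(7)*A - 34 = 7*(-16/3) - 34 = -112/3 - 34 = -214/3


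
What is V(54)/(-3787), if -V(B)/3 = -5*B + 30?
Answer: -720/3787 ≈ -0.19012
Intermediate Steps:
V(B) = -90 + 15*B (V(B) = -3*(-5*B + 30) = -3*(30 - 5*B) = -90 + 15*B)
V(54)/(-3787) = (-90 + 15*54)/(-3787) = (-90 + 810)*(-1/3787) = 720*(-1/3787) = -720/3787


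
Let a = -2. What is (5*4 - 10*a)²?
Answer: 1600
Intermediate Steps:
(5*4 - 10*a)² = (5*4 - 10*(-2))² = (20 + 20)² = 40² = 1600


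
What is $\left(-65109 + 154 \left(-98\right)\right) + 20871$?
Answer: $-59330$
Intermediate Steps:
$\left(-65109 + 154 \left(-98\right)\right) + 20871 = \left(-65109 - 15092\right) + 20871 = -80201 + 20871 = -59330$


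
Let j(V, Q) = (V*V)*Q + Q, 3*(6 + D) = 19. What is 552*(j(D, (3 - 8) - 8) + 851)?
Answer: 1385336/3 ≈ 4.6178e+5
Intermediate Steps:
D = ⅓ (D = -6 + (⅓)*19 = -6 + 19/3 = ⅓ ≈ 0.33333)
j(V, Q) = Q + Q*V² (j(V, Q) = V²*Q + Q = Q*V² + Q = Q + Q*V²)
552*(j(D, (3 - 8) - 8) + 851) = 552*(((3 - 8) - 8)*(1 + (⅓)²) + 851) = 552*((-5 - 8)*(1 + ⅑) + 851) = 552*(-13*10/9 + 851) = 552*(-130/9 + 851) = 552*(7529/9) = 1385336/3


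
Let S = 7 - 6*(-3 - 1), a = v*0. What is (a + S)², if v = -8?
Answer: 961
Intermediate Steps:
a = 0 (a = -8*0 = 0)
S = 31 (S = 7 - 6*(-4) = 7 - 1*(-24) = 7 + 24 = 31)
(a + S)² = (0 + 31)² = 31² = 961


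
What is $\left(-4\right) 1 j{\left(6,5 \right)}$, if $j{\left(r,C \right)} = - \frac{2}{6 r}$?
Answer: $\frac{2}{9} \approx 0.22222$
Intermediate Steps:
$j{\left(r,C \right)} = - \frac{1}{3 r}$ ($j{\left(r,C \right)} = - 2 \frac{1}{6 r} = - \frac{1}{3 r}$)
$\left(-4\right) 1 j{\left(6,5 \right)} = \left(-4\right) 1 \left(- \frac{1}{3 \cdot 6}\right) = - 4 \left(\left(- \frac{1}{3}\right) \frac{1}{6}\right) = \left(-4\right) \left(- \frac{1}{18}\right) = \frac{2}{9}$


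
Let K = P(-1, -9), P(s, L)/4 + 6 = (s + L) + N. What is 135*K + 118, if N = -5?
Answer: -11222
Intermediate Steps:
P(s, L) = -44 + 4*L + 4*s (P(s, L) = -24 + 4*((s + L) - 5) = -24 + 4*((L + s) - 5) = -24 + 4*(-5 + L + s) = -24 + (-20 + 4*L + 4*s) = -44 + 4*L + 4*s)
K = -84 (K = -44 + 4*(-9) + 4*(-1) = -44 - 36 - 4 = -84)
135*K + 118 = 135*(-84) + 118 = -11340 + 118 = -11222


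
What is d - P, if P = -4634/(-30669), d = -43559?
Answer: -1335915605/30669 ≈ -43559.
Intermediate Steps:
P = 4634/30669 (P = -4634*(-1/30669) = 4634/30669 ≈ 0.15110)
d - P = -43559 - 1*4634/30669 = -43559 - 4634/30669 = -1335915605/30669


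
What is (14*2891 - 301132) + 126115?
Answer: -134543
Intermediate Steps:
(14*2891 - 301132) + 126115 = (40474 - 301132) + 126115 = -260658 + 126115 = -134543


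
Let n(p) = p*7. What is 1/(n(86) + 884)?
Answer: 1/1486 ≈ 0.00067295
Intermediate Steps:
n(p) = 7*p
1/(n(86) + 884) = 1/(7*86 + 884) = 1/(602 + 884) = 1/1486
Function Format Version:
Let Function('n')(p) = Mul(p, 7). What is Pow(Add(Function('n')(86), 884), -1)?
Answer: Rational(1, 1486) ≈ 0.00067295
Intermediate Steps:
Function('n')(p) = Mul(7, p)
Pow(Add(Function('n')(86), 884), -1) = Pow(Add(Mul(7, 86), 884), -1) = Pow(Add(602, 884), -1) = Pow(1486, -1) = Rational(1, 1486)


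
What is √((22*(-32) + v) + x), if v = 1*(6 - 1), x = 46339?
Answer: 2*√11410 ≈ 213.64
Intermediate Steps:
v = 5 (v = 1*5 = 5)
√((22*(-32) + v) + x) = √((22*(-32) + 5) + 46339) = √((-704 + 5) + 46339) = √(-699 + 46339) = √45640 = 2*√11410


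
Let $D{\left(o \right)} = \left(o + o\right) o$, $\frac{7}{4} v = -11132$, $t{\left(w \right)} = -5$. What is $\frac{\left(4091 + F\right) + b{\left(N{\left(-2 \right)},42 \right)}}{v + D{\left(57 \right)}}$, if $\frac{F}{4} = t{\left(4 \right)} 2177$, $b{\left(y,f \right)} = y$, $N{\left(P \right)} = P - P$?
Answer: $- \frac{276143}{958} \approx -288.25$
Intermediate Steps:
$N{\left(P \right)} = 0$
$F = -43540$ ($F = 4 \left(\left(-5\right) 2177\right) = 4 \left(-10885\right) = -43540$)
$v = - \frac{44528}{7}$ ($v = \frac{4}{7} \left(-11132\right) = - \frac{44528}{7} \approx -6361.1$)
$D{\left(o \right)} = 2 o^{2}$ ($D{\left(o \right)} = 2 o o = 2 o^{2}$)
$\frac{\left(4091 + F\right) + b{\left(N{\left(-2 \right)},42 \right)}}{v + D{\left(57 \right)}} = \frac{\left(4091 - 43540\right) + 0}{- \frac{44528}{7} + 2 \cdot 57^{2}} = \frac{-39449 + 0}{- \frac{44528}{7} + 2 \cdot 3249} = - \frac{39449}{- \frac{44528}{7} + 6498} = - \frac{39449}{\frac{958}{7}} = \left(-39449\right) \frac{7}{958} = - \frac{276143}{958}$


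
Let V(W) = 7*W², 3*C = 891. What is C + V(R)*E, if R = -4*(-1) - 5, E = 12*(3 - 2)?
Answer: 381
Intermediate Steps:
C = 297 (C = (⅓)*891 = 297)
E = 12 (E = 12*1 = 12)
R = -1 (R = 4 - 5 = -1)
C + V(R)*E = 297 + (7*(-1)²)*12 = 297 + (7*1)*12 = 297 + 7*12 = 297 + 84 = 381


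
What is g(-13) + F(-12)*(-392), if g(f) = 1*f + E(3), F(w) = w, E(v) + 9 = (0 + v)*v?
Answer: 4691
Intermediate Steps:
E(v) = -9 + v**2 (E(v) = -9 + (0 + v)*v = -9 + v*v = -9 + v**2)
g(f) = f (g(f) = 1*f + (-9 + 3**2) = f + (-9 + 9) = f + 0 = f)
g(-13) + F(-12)*(-392) = -13 - 12*(-392) = -13 + 4704 = 4691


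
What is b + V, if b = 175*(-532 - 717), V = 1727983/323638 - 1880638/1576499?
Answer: -111518124470798677/510214983362 ≈ -2.1857e+5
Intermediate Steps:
V = 2115517550473/510214983362 (V = 1727983*(1/323638) - 1880638*1/1576499 = 1727983/323638 - 1880638/1576499 = 2115517550473/510214983362 ≈ 4.1463)
b = -218575 (b = 175*(-1249) = -218575)
b + V = -218575 + 2115517550473/510214983362 = -111518124470798677/510214983362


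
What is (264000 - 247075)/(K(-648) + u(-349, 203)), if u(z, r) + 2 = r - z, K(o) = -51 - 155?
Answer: 16925/344 ≈ 49.201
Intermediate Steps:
K(o) = -206
u(z, r) = -2 + r - z (u(z, r) = -2 + (r - z) = -2 + r - z)
(264000 - 247075)/(K(-648) + u(-349, 203)) = (264000 - 247075)/(-206 + (-2 + 203 - 1*(-349))) = 16925/(-206 + (-2 + 203 + 349)) = 16925/(-206 + 550) = 16925/344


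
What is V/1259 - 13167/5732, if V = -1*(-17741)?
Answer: 85114159/7216588 ≈ 11.794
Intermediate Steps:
V = 17741
V/1259 - 13167/5732 = 17741/1259 - 13167/5732 = 85114159/7216588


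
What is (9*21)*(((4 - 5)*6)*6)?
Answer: -6804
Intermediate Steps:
(9*21)*(((4 - 5)*6)*6) = 189*(-1*6*6) = 189*(-6*6) = 189*(-36) = -6804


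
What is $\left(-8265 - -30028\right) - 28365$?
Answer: $-6602$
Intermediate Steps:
$\left(-8265 - -30028\right) - 28365 = \left(-8265 + 30028\right) - 28365 = 21763 - 28365 = -6602$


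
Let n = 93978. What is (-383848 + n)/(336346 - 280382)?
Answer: -144935/27982 ≈ -5.1796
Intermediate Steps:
(-383848 + n)/(336346 - 280382) = (-383848 + 93978)/(336346 - 280382) = -289870/55964 = -289870*1/55964 = -144935/27982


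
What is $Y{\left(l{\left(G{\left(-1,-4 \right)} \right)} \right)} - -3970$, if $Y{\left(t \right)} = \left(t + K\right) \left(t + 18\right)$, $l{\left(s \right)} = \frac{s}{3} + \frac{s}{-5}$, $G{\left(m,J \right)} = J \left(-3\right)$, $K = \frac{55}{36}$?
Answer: $\frac{1814087}{450} \approx 4031.3$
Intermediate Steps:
$K = \frac{55}{36}$ ($K = 55 \cdot \frac{1}{36} = \frac{55}{36} \approx 1.5278$)
$G{\left(m,J \right)} = - 3 J$
$l{\left(s \right)} = \frac{2 s}{15}$ ($l{\left(s \right)} = s \frac{1}{3} + s \left(- \frac{1}{5}\right) = \frac{s}{3} - \frac{s}{5} = \frac{2 s}{15}$)
$Y{\left(t \right)} = \left(18 + t\right) \left(\frac{55}{36} + t\right)$ ($Y{\left(t \right)} = \left(t + \frac{55}{36}\right) \left(t + 18\right) = \left(\frac{55}{36} + t\right) \left(18 + t\right) = \left(18 + t\right) \left(\frac{55}{36} + t\right)$)
$Y{\left(l{\left(G{\left(-1,-4 \right)} \right)} \right)} - -3970 = \left(\frac{55}{2} + \left(\frac{2 \left(\left(-3\right) \left(-4\right)\right)}{15}\right)^{2} + \frac{703 \frac{2 \left(\left(-3\right) \left(-4\right)\right)}{15}}{36}\right) - -3970 = \left(\frac{55}{2} + \left(\frac{2}{15} \cdot 12\right)^{2} + \frac{703 \cdot \frac{2}{15} \cdot 12}{36}\right) + 3970 = \left(\frac{55}{2} + \left(\frac{8}{5}\right)^{2} + \frac{703}{36} \cdot \frac{8}{5}\right) + 3970 = \left(\frac{55}{2} + \frac{64}{25} + \frac{1406}{45}\right) + 3970 = \frac{27587}{450} + 3970 = \frac{1814087}{450}$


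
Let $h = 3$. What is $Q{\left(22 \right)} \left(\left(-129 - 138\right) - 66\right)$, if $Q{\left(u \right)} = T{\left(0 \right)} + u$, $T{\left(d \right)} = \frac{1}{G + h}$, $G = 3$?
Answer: $- \frac{14763}{2} \approx -7381.5$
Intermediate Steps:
$T{\left(d \right)} = \frac{1}{6}$ ($T{\left(d \right)} = \frac{1}{3 + 3} = \frac{1}{6}$)
$Q{\left(u \right)} = \frac{1}{6} + u$
$Q{\left(22 \right)} \left(\left(-129 - 138\right) - 66\right) = \left(\frac{1}{6} + 22\right) \left(\left(-129 - 138\right) - 66\right) = \frac{133 \left(-267 - 66\right)}{6} = \frac{133}{6} \left(-333\right) = - \frac{14763}{2}$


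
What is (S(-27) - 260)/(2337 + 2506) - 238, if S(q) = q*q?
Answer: -1152165/4843 ≈ -237.90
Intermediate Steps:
S(q) = q²
(S(-27) - 260)/(2337 + 2506) - 238 = ((-27)² - 260)/(2337 + 2506) - 238 = (729 - 260)/4843 - 238 = 469*(1/4843) - 238 = 469/4843 - 238 = -1152165/4843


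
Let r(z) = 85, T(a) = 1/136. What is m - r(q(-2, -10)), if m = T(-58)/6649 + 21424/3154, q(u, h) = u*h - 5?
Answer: -111525590335/1426024328 ≈ -78.207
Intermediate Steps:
T(a) = 1/136
q(u, h) = -5 + h*u (q(u, h) = h*u - 5 = -5 + h*u)
m = 9686477545/1426024328 (m = (1/136)/6649 + 21424/3154 = (1/136)*(1/6649) + 21424*(1/3154) = 1/904264 + 10712/1577 = 9686477545/1426024328 ≈ 6.7926)
m - r(q(-2, -10)) = 9686477545/1426024328 - 1*85 = 9686477545/1426024328 - 85 = -111525590335/1426024328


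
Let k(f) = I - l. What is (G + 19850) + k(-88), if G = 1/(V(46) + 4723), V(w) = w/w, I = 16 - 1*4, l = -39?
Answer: 94012325/4724 ≈ 19901.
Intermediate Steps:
I = 12 (I = 16 - 4 = 12)
V(w) = 1
G = 1/4724 (G = 1/(1 + 4723) = 1/4724 ≈ 0.00021168)
k(f) = 51 (k(f) = 12 - 1*(-39) = 12 + 39 = 51)
(G + 19850) + k(-88) = (1/4724 + 19850) + 51 = 93771401/4724 + 51 = 94012325/4724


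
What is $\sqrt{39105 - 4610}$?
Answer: $\sqrt{34495} \approx 185.73$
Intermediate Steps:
$\sqrt{39105 - 4610} = \sqrt{34495}$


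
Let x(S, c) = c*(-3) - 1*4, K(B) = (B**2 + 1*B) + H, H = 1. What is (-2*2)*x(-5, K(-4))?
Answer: 172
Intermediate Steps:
K(B) = 1 + B + B**2 (K(B) = (B**2 + 1*B) + 1 = (B**2 + B) + 1 = (B + B**2) + 1 = 1 + B + B**2)
x(S, c) = -4 - 3*c (x(S, c) = -3*c - 4 = -4 - 3*c)
(-2*2)*x(-5, K(-4)) = (-2*2)*(-4 - 3*(1 - 4 + (-4)**2)) = -4*(-4 - 3*(1 - 4 + 16)) = -4*(-4 - 3*13) = -4*(-4 - 39) = -4*(-43) = 172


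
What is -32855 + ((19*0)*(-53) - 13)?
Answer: -32868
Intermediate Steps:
-32855 + ((19*0)*(-53) - 13) = -32855 + (0*(-53) - 13) = -32855 + (0 - 13) = -32855 - 13 = -32868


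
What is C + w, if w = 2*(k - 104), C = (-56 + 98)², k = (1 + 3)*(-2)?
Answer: 1540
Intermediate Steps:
k = -8 (k = 4*(-2) = -8)
C = 1764 (C = 42² = 1764)
w = -224 (w = 2*(-8 - 104) = 2*(-112) = -224)
C + w = 1764 - 224 = 1540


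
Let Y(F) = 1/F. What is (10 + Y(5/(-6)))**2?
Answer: 1936/25 ≈ 77.440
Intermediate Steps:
(10 + Y(5/(-6)))**2 = (10 + 1/(5/(-6)))**2 = (10 + 1/(5*(-1/6)))**2 = (10 + 1/(-5/6))**2 = (10 - 6/5)**2 = (44/5)**2 = 1936/25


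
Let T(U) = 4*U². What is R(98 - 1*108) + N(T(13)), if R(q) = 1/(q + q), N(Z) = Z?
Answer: 13519/20 ≈ 675.95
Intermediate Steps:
R(q) = 1/(2*q)
R(98 - 1*108) + N(T(13)) = 1/(2*(98 - 1*108)) + 4*13² = 1/(2*(98 - 108)) + 4*169 = (½)/(-10) + 676 = (½)*(-⅒) + 676 = -1/20 + 676 = 13519/20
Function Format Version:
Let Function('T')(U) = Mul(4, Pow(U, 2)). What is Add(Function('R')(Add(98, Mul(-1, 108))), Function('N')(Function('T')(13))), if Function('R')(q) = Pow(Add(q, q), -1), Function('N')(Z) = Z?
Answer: Rational(13519, 20) ≈ 675.95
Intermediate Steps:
Function('R')(q) = Mul(Rational(1, 2), Pow(q, -1)) (Function('R')(q) = Pow(Mul(2, q), -1) = Mul(Rational(1, 2), Pow(q, -1)))
Add(Function('R')(Add(98, Mul(-1, 108))), Function('N')(Function('T')(13))) = Add(Mul(Rational(1, 2), Pow(Add(98, Mul(-1, 108)), -1)), Mul(4, Pow(13, 2))) = Add(Mul(Rational(1, 2), Pow(Add(98, -108), -1)), Mul(4, 169)) = Add(Mul(Rational(1, 2), Pow(-10, -1)), 676) = Add(Mul(Rational(1, 2), Rational(-1, 10)), 676) = Add(Rational(-1, 20), 676) = Rational(13519, 20)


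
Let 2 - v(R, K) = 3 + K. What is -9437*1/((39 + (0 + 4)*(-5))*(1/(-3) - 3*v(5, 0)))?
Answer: -28311/152 ≈ -186.26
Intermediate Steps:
v(R, K) = -1 - K (v(R, K) = 2 - (3 + K) = 2 + (-3 - K) = -1 - K)
-9437*1/((39 + (0 + 4)*(-5))*(1/(-3) - 3*v(5, 0))) = -9437*1/((39 + (0 + 4)*(-5))*(1/(-3) - 3*(-1 - 1*0))) = -9437*1/((39 + 4*(-5))*(-1/3 - 3*(-1 + 0))) = -9437*1/((39 - 20)*(-1/3 - 3*(-1))) = -9437*1/(19*(-1/3 + 3)) = -9437/(19*(8/3)) = -9437/152/3 = -9437*3/152 = -28311/152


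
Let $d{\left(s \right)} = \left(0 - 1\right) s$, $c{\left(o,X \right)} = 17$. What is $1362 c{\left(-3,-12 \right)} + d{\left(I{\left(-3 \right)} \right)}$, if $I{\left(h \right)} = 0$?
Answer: $23154$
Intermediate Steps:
$d{\left(s \right)} = - s$ ($d{\left(s \right)} = \left(0 - 1\right) s = - s$)
$1362 c{\left(-3,-12 \right)} + d{\left(I{\left(-3 \right)} \right)} = 1362 \cdot 17 - 0 = 23154 + 0 = 23154$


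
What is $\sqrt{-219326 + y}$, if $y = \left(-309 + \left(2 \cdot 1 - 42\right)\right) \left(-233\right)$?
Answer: $i \sqrt{138009} \approx 371.5 i$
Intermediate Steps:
$y = 81317$ ($y = \left(-309 + \left(2 - 42\right)\right) \left(-233\right) = \left(-309 - 40\right) \left(-233\right) = \left(-349\right) \left(-233\right) = 81317$)
$\sqrt{-219326 + y} = \sqrt{-219326 + 81317} = \sqrt{-138009} = i \sqrt{138009}$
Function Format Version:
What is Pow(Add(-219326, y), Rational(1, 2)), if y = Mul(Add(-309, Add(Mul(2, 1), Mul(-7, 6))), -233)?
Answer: Mul(I, Pow(138009, Rational(1, 2))) ≈ Mul(371.50, I)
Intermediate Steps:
y = 81317 (y = Mul(Add(-309, Add(2, -42)), -233) = Mul(Add(-309, -40), -233) = Mul(-349, -233) = 81317)
Pow(Add(-219326, y), Rational(1, 2)) = Pow(Add(-219326, 81317), Rational(1, 2)) = Pow(-138009, Rational(1, 2)) = Mul(I, Pow(138009, Rational(1, 2)))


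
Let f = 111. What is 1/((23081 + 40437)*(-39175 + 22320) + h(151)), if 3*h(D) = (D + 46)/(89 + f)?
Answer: -600/642357533803 ≈ -9.3406e-10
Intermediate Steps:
h(D) = 23/300 + D/600 (h(D) = ((D + 46)/(89 + 111))/3 = ((46 + D)/200)/3 = ((46 + D)*(1/200))/3 = (23/100 + D/200)/3 = 23/300 + D/600)
1/((23081 + 40437)*(-39175 + 22320) + h(151)) = 1/((23081 + 40437)*(-39175 + 22320) + (23/300 + (1/600)*151)) = 1/(63518*(-16855) + (23/300 + 151/600)) = 1/(-1070595890 + 197/600) = 1/(-642357533803/600) = -600/642357533803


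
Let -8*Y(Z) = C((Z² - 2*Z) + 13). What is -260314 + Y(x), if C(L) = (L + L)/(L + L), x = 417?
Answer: -2082513/8 ≈ -2.6031e+5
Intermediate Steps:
C(L) = 1 (C(L) = (2*L)/((2*L)) = (2*L)*(1/(2*L)) = 1)
Y(Z) = -⅛ (Y(Z) = -⅛*1 = -⅛)
-260314 + Y(x) = -260314 - ⅛ = -2082513/8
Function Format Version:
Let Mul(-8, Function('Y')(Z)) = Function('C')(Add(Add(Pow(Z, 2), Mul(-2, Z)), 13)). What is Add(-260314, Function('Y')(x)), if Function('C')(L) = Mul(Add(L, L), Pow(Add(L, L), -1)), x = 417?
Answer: Rational(-2082513, 8) ≈ -2.6031e+5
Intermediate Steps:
Function('C')(L) = 1 (Function('C')(L) = Mul(Mul(2, L), Pow(Mul(2, L), -1)) = Mul(Mul(2, L), Mul(Rational(1, 2), Pow(L, -1))) = 1)
Function('Y')(Z) = Rational(-1, 8) (Function('Y')(Z) = Mul(Rational(-1, 8), 1) = Rational(-1, 8))
Add(-260314, Function('Y')(x)) = Add(-260314, Rational(-1, 8)) = Rational(-2082513, 8)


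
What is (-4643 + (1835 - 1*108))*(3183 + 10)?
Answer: -9310788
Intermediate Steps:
(-4643 + (1835 - 1*108))*(3183 + 10) = (-4643 + (1835 - 108))*3193 = (-4643 + 1727)*3193 = -2916*3193 = -9310788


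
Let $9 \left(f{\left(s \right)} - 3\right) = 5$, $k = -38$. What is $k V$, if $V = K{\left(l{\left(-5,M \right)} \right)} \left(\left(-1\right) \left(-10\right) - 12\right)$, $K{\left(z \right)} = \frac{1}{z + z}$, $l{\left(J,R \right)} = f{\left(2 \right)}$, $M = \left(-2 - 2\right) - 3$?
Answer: $\frac{171}{16} \approx 10.688$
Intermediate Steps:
$f{\left(s \right)} = \frac{32}{9}$ ($f{\left(s \right)} = 3 + \frac{1}{9} \cdot 5 = 3 + \frac{5}{9} = \frac{32}{9}$)
$M = -7$ ($M = -4 - 3 = -7$)
$l{\left(J,R \right)} = \frac{32}{9}$
$K{\left(z \right)} = \frac{1}{2 z}$
$V = - \frac{9}{32}$ ($V = \frac{1}{2 \cdot \frac{32}{9}} \left(\left(-1\right) \left(-10\right) - 12\right) = \frac{1}{2} \cdot \frac{9}{32} \left(10 - 12\right) = \frac{9}{64} \left(-2\right) = - \frac{9}{32} \approx -0.28125$)
$k V = \left(-38\right) \left(- \frac{9}{32}\right) = \frac{171}{16}$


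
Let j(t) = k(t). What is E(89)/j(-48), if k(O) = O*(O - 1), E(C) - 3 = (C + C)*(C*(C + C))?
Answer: 2819879/2352 ≈ 1198.9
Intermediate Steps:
E(C) = 3 + 4*C³ (E(C) = 3 + (C + C)*(C*(C + C)) = 3 + (2*C)*(C*(2*C)) = 3 + (2*C)*(2*C²) = 3 + 4*C³)
k(O) = O*(-1 + O)
j(t) = t*(-1 + t)
E(89)/j(-48) = (3 + 4*89³)/((-48*(-1 - 48))) = (3 + 4*704969)/((-48*(-49))) = (3 + 2819876)/2352 = 2819879*(1/2352) = 2819879/2352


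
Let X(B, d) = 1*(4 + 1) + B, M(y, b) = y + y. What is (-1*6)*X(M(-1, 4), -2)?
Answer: -18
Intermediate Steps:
M(y, b) = 2*y
X(B, d) = 5 + B (X(B, d) = 1*5 + B = 5 + B)
(-1*6)*X(M(-1, 4), -2) = (-1*6)*(5 + 2*(-1)) = -6*(5 - 2) = -6*3 = -18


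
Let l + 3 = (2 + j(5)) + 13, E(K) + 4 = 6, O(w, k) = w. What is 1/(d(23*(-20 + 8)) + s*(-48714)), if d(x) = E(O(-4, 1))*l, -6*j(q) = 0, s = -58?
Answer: 1/2825436 ≈ 3.5393e-7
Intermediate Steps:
j(q) = 0 (j(q) = -⅙*0 = 0)
E(K) = 2 (E(K) = -4 + 6 = 2)
l = 12 (l = -3 + ((2 + 0) + 13) = -3 + (2 + 13) = -3 + 15 = 12)
d(x) = 24 (d(x) = 2*12 = 24)
1/(d(23*(-20 + 8)) + s*(-48714)) = 1/(24 - 58*(-48714)) = 1/(24 + 2825412) = 1/2825436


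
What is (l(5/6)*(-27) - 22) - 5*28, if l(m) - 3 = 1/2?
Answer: -513/2 ≈ -256.50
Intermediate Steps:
l(m) = 7/2 (l(m) = 3 + 1/2 = 3 + ½ = 7/2)
(l(5/6)*(-27) - 22) - 5*28 = ((7/2)*(-27) - 22) - 5*28 = (-189/2 - 22) - 1*140 = -233/2 - 140 = -513/2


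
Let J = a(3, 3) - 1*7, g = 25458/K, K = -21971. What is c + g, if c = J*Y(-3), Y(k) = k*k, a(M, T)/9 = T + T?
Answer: 9268275/21971 ≈ 421.84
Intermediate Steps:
a(M, T) = 18*T (a(M, T) = 9*(T + T) = 9*(2*T) = 18*T)
g = -25458/21971 (g = 25458/(-21971) = 25458*(-1/21971) = -25458/21971 ≈ -1.1587)
J = 47 (J = 18*3 - 1*7 = 54 - 7 = 47)
Y(k) = k**2
c = 423 (c = 47*(-3)**2 = 47*9 = 423)
c + g = 423 - 25458/21971 = 9268275/21971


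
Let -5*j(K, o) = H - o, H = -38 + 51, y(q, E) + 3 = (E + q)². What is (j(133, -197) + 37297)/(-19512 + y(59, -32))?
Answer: -37255/18786 ≈ -1.9831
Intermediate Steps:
y(q, E) = -3 + (E + q)²
H = 13
j(K, o) = -13/5 + o/5 (j(K, o) = -(13 - o)/5 = -13/5 + o/5)
(j(133, -197) + 37297)/(-19512 + y(59, -32)) = ((-13/5 + (⅕)*(-197)) + 37297)/(-19512 + (-3 + (-32 + 59)²)) = ((-13/5 - 197/5) + 37297)/(-19512 + (-3 + 27²)) = (-42 + 37297)/(-19512 + (-3 + 729)) = 37255/(-19512 + 726) = 37255/(-18786) = 37255*(-1/18786) = -37255/18786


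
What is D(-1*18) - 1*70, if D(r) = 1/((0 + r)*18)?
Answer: -22681/324 ≈ -70.003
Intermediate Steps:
D(r) = 1/(18*r) (D(r) = (1/18)/r = 1/(18*r))
D(-1*18) - 1*70 = 1/(18*((-1*18))) - 1*70 = (1/18)/(-18) - 70 = (1/18)*(-1/18) - 70 = -1/324 - 70 = -22681/324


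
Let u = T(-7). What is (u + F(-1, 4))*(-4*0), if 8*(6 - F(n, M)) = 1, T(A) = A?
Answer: 0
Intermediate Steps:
u = -7
F(n, M) = 47/8 (F(n, M) = 6 - ⅛*1 = 6 - ⅛ = 47/8)
(u + F(-1, 4))*(-4*0) = (-7 + 47/8)*(-4*0) = -9/8*0 = 0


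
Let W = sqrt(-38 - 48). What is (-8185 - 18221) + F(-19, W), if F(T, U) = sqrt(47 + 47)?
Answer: -26406 + sqrt(94) ≈ -26396.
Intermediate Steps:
W = I*sqrt(86) (W = sqrt(-86) = I*sqrt(86) ≈ 9.2736*I)
F(T, U) = sqrt(94)
(-8185 - 18221) + F(-19, W) = (-8185 - 18221) + sqrt(94) = -26406 + sqrt(94)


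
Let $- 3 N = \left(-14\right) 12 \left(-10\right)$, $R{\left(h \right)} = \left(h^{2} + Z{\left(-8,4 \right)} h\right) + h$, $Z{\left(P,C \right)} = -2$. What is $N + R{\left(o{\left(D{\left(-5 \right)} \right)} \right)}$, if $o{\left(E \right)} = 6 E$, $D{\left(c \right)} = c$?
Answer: $370$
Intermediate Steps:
$R{\left(h \right)} = h^{2} - h$ ($R{\left(h \right)} = \left(h^{2} - 2 h\right) + h = h^{2} - h$)
$N = -560$ ($N = - \frac{\left(-14\right) 12 \left(-10\right)}{3} = - \frac{\left(-168\right) \left(-10\right)}{3} = \left(- \frac{1}{3}\right) 1680 = -560$)
$N + R{\left(o{\left(D{\left(-5 \right)} \right)} \right)} = -560 + 6 \left(-5\right) \left(-1 + 6 \left(-5\right)\right) = -560 - 30 \left(-1 - 30\right) = -560 - -930 = -560 + 930 = 370$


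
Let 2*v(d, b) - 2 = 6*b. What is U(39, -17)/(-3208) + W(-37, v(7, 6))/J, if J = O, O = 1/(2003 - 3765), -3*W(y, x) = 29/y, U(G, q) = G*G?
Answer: -164091215/356088 ≈ -460.82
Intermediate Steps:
U(G, q) = G**2
v(d, b) = 1 + 3*b (v(d, b) = 1 + (6*b)/2 = 1 + 3*b)
W(y, x) = -29/(3*y)
O = -1/1762 (O = 1/(-1762) = -1/1762 ≈ -0.00056754)
J = -1/1762 ≈ -0.00056754
U(39, -17)/(-3208) + W(-37, v(7, 6))/J = 39**2/(-3208) + (-29/3/(-37))/(-1/1762) = 1521*(-1/3208) - 29/3*(-1/37)*(-1762) = -1521/3208 + (29/111)*(-1762) = -1521/3208 - 51098/111 = -164091215/356088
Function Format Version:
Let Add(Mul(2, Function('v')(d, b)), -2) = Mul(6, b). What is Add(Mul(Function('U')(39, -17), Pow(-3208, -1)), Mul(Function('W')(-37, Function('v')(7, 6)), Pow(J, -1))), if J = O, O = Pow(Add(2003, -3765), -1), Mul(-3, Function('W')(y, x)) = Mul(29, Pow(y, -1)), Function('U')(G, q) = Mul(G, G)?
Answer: Rational(-164091215, 356088) ≈ -460.82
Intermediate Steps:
Function('U')(G, q) = Pow(G, 2)
Function('v')(d, b) = Add(1, Mul(3, b)) (Function('v')(d, b) = Add(1, Mul(Rational(1, 2), Mul(6, b))) = Add(1, Mul(3, b)))
Function('W')(y, x) = Mul(Rational(-29, 3), Pow(y, -1)) (Function('W')(y, x) = Mul(Rational(-1, 3), Mul(29, Pow(y, -1))) = Mul(Rational(-29, 3), Pow(y, -1)))
O = Rational(-1, 1762) (O = Pow(-1762, -1) = Rational(-1, 1762) ≈ -0.00056754)
J = Rational(-1, 1762) ≈ -0.00056754
Add(Mul(Function('U')(39, -17), Pow(-3208, -1)), Mul(Function('W')(-37, Function('v')(7, 6)), Pow(J, -1))) = Add(Mul(Pow(39, 2), Pow(-3208, -1)), Mul(Mul(Rational(-29, 3), Pow(-37, -1)), Pow(Rational(-1, 1762), -1))) = Add(Mul(1521, Rational(-1, 3208)), Mul(Mul(Rational(-29, 3), Rational(-1, 37)), -1762)) = Add(Rational(-1521, 3208), Mul(Rational(29, 111), -1762)) = Add(Rational(-1521, 3208), Rational(-51098, 111)) = Rational(-164091215, 356088)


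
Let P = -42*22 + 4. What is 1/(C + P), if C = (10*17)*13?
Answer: 1/1290 ≈ 0.00077519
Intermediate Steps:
P = -920 (P = -924 + 4 = -920)
C = 2210 (C = 170*13 = 2210)
1/(C + P) = 1/(2210 - 920) = 1/1290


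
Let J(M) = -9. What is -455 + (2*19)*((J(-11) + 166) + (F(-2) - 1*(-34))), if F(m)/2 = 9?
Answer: 7487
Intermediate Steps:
F(m) = 18 (F(m) = 2*9 = 18)
-455 + (2*19)*((J(-11) + 166) + (F(-2) - 1*(-34))) = -455 + (2*19)*((-9 + 166) + (18 - 1*(-34))) = -455 + 38*(157 + (18 + 34)) = -455 + 38*(157 + 52) = -455 + 38*209 = -455 + 7942 = 7487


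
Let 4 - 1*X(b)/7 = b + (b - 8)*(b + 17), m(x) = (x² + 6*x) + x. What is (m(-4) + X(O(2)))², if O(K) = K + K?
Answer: 331776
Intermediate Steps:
m(x) = x² + 7*x
O(K) = 2*K
X(b) = 28 - 7*b - 7*(-8 + b)*(17 + b) (X(b) = 28 - 7*(b + (b - 8)*(b + 17)) = 28 - 7*(b + (-8 + b)*(17 + b)) = 28 + (-7*b - 7*(-8 + b)*(17 + b)) = 28 - 7*b - 7*(-8 + b)*(17 + b))
(m(-4) + X(O(2)))² = (-4*(7 - 4) + (980 - 140*2 - 7*(2*2)²))² = (-4*3 + (980 - 70*4 - 7*4²))² = (-12 + (980 - 280 - 7*16))² = (-12 + (980 - 280 - 112))² = (-12 + 588)² = 576² = 331776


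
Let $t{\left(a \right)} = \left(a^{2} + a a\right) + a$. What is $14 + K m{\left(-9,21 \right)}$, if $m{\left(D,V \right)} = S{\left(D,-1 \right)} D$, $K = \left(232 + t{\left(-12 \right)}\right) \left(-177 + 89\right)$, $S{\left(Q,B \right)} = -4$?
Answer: $-1609330$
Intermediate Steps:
$t{\left(a \right)} = a + 2 a^{2}$ ($t{\left(a \right)} = \left(a^{2} + a^{2}\right) + a = 2 a^{2} + a = a + 2 a^{2}$)
$K = -44704$ ($K = \left(232 - 12 \left(1 + 2 \left(-12\right)\right)\right) \left(-177 + 89\right) = \left(232 - 12 \left(1 - 24\right)\right) \left(-88\right) = \left(232 - -276\right) \left(-88\right) = \left(232 + 276\right) \left(-88\right) = 508 \left(-88\right) = -44704$)
$m{\left(D,V \right)} = - 4 D$
$14 + K m{\left(-9,21 \right)} = 14 - 44704 \left(\left(-4\right) \left(-9\right)\right) = 14 - 1609344 = -1609330$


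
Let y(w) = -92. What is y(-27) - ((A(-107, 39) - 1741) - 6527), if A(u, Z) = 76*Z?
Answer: 5212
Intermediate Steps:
y(-27) - ((A(-107, 39) - 1741) - 6527) = -92 - ((76*39 - 1741) - 6527) = -92 - ((2964 - 1741) - 6527) = -92 - (1223 - 6527) = -92 - 1*(-5304) = -92 + 5304 = 5212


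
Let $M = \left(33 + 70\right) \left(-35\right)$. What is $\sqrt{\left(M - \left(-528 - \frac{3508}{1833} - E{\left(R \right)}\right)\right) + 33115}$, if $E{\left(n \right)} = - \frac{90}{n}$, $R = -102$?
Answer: $\frac{\sqrt{29169851020089}}{31161} \approx 173.32$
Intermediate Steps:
$M = -3605$ ($M = 103 \left(-35\right) = -3605$)
$\sqrt{\left(M - \left(-528 - \frac{3508}{1833} - E{\left(R \right)}\right)\right) + 33115} = \sqrt{\left(-3605 - \left(-528 - \frac{3508}{1833} - \frac{15}{17}\right)\right) + 33115} = \sqrt{\left(-3605 - \left(- \frac{8991}{17} - \frac{3508}{1833}\right)\right) + 33115} = \sqrt{\left(-3605 + \left(\frac{15}{17} - \left(- \frac{3508}{1833} - 528\right)\right)\right) + 33115} = \sqrt{\left(-3605 + \left(\frac{15}{17} - - \frac{971332}{1833}\right)\right) + 33115} = \sqrt{\left(-3605 + \left(\frac{15}{17} + \frac{971332}{1833}\right)\right) + 33115} = \sqrt{\left(-3605 + \frac{16540139}{31161}\right) + 33115} = \sqrt{- \frac{95795266}{31161} + 33115} = \sqrt{\frac{936101249}{31161}} = \frac{\sqrt{29169851020089}}{31161}$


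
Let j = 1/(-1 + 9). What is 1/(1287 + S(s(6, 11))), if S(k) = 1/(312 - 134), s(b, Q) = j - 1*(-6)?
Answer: 178/229087 ≈ 0.00077700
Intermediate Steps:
j = ⅛ (j = 1/8 = ⅛ ≈ 0.12500)
s(b, Q) = 49/8 (s(b, Q) = ⅛ - 1*(-6) = ⅛ + 6 = 49/8)
S(k) = 1/178
1/(1287 + S(s(6, 11))) = 1/(1287 + 1/178) = 1/(229087/178) = 178/229087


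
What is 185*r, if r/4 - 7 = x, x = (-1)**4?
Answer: 5920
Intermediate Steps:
x = 1
r = 32 (r = 28 + 4*1 = 28 + 4 = 32)
185*r = 185*32 = 5920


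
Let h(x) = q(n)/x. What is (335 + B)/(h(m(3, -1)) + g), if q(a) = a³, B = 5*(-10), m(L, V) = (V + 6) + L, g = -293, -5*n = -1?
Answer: -15000/15421 ≈ -0.97270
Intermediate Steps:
n = ⅕ (n = -⅕*(-1) = ⅕ ≈ 0.20000)
m(L, V) = 6 + L + V (m(L, V) = (6 + V) + L = 6 + L + V)
B = -50
h(x) = 1/(125*x) (h(x) = (⅕)³/x = 1/(125*x))
(335 + B)/(h(m(3, -1)) + g) = (335 - 50)/(1/(125*(6 + 3 - 1)) - 293) = 285/((1/125)/8 - 293) = 285/((1/125)*(⅛) - 293) = 285/(1/1000 - 293) = 285/(-292999/1000) = 285*(-1000/292999) = -15000/15421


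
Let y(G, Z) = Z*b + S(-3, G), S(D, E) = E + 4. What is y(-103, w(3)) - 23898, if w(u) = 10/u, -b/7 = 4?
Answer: -72271/3 ≈ -24090.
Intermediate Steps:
S(D, E) = 4 + E
b = -28 (b = -7*4 = -28)
y(G, Z) = 4 + G - 28*Z (y(G, Z) = Z*(-28) + (4 + G) = -28*Z + (4 + G) = 4 + G - 28*Z)
y(-103, w(3)) - 23898 = (4 - 103 - 280/3) - 23898 = -577/3 - 23898 = -72271/3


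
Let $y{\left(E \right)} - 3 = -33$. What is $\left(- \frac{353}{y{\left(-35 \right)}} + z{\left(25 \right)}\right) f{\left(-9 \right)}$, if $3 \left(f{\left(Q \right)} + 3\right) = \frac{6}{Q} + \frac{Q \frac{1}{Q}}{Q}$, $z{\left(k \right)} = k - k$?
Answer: $- \frac{15532}{405} \approx -38.351$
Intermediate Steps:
$y{\left(E \right)} = -30$ ($y{\left(E \right)} = 3 - 33 = -30$)
$z{\left(k \right)} = 0$
$f{\left(Q \right)} = -3 + \frac{7}{3 Q}$ ($f{\left(Q \right)} = -3 + \frac{\frac{6}{Q} + \frac{Q \frac{1}{Q}}{Q}}{3} = -3 + \frac{\frac{6}{Q} + 1 \frac{1}{Q}}{3} = -3 + \frac{\frac{6}{Q} + \frac{1}{Q}}{3} = -3 + \frac{7 \frac{1}{Q}}{3} = -3 + \frac{7}{3 Q}$)
$\left(- \frac{353}{y{\left(-35 \right)}} + z{\left(25 \right)}\right) f{\left(-9 \right)} = \left(- \frac{353}{-30} + 0\right) \left(-3 + \frac{7}{3 \left(-9\right)}\right) = \left(\left(-353\right) \left(- \frac{1}{30}\right) + 0\right) \left(-3 + \frac{7}{3} \left(- \frac{1}{9}\right)\right) = \left(\frac{353}{30} + 0\right) \left(-3 - \frac{7}{27}\right) = \frac{353}{30} \left(- \frac{88}{27}\right) = - \frac{15532}{405}$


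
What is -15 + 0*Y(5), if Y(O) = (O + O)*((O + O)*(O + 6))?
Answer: -15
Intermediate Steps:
Y(O) = 4*O²*(6 + O) (Y(O) = (2*O)*((2*O)*(6 + O)) = (2*O)*(2*O*(6 + O)) = 4*O²*(6 + O))
-15 + 0*Y(5) = -15 + 0*(4*5²*(6 + 5)) = -15 + 0*(4*25*11) = -15 + 0*1100 = -15 + 0 = -15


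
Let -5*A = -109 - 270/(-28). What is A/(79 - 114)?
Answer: -1391/2450 ≈ -0.56775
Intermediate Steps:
A = 1391/70 (A = -(-109 - 270/(-28))/5 = -(-109 - 270*(-1/28))/5 = -(-109 + 135/14)/5 = -1/5*(-1391/14) = 1391/70 ≈ 19.871)
A/(79 - 114) = (1391/70)/(79 - 114) = (1391/70)/(-35) = -1/35*1391/70 = -1391/2450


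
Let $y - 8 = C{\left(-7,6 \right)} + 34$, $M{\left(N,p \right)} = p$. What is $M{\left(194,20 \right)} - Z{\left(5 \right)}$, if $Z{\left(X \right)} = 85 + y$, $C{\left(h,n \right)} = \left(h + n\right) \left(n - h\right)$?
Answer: $-94$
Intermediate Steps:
$y = 29$ ($y = 8 + \left(\left(6^{2} - \left(-7\right)^{2}\right) + 34\right) = 8 + \left(\left(36 - 49\right) + 34\right) = 8 + \left(-13 + 34\right) = 8 + 21 = 29$)
$Z{\left(X \right)} = 114$ ($Z{\left(X \right)} = 85 + 29 = 114$)
$M{\left(194,20 \right)} - Z{\left(5 \right)} = 20 - 114 = -94$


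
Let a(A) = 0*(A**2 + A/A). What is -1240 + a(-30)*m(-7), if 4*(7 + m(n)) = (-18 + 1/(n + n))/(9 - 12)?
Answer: -1240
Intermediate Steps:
a(A) = 0 (a(A) = 0*(A**2 + 1) = 0*(1 + A**2) = 0)
m(n) = -11/2 - 1/(24*n) (m(n) = -7 + ((-18 + 1/(n + n))/(9 - 12))/4 = -7 + ((-18 + 1/(2*n))/(-3))/4 = -7 + ((-18 + 1/(2*n))*(-1/3))/4 = -7 + (6 - 1/(6*n))/4 = -7 + (3/2 - 1/(24*n)) = -11/2 - 1/(24*n))
-1240 + a(-30)*m(-7) = -1240 + 0*((1/24)*(-1 - 132*(-7))/(-7)) = -1240 + 0*((1/24)*(-1/7)*(-1 + 924)) = -1240 + 0*((1/24)*(-1/7)*923) = -1240 + 0*(-923/168) = -1240 + 0 = -1240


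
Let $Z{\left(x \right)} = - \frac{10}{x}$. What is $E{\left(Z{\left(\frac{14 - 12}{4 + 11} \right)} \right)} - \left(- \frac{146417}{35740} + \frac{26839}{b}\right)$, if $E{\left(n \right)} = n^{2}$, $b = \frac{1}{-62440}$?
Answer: $\frac{59894263882317}{35740} \approx 1.6758 \cdot 10^{9}$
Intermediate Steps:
$b = - \frac{1}{62440} \approx -1.6015 \cdot 10^{-5}$
$E{\left(Z{\left(\frac{14 - 12}{4 + 11} \right)} \right)} - \left(- \frac{146417}{35740} + \frac{26839}{b}\right) = \left(- \frac{10}{\left(14 - 12\right) \frac{1}{4 + 11}}\right)^{2} - \left(-1675827160 - \frac{146417}{35740}\right) = \left(- \frac{10}{2 \cdot \frac{1}{15}}\right)^{2} - - \frac{59894062844817}{35740} = \left(- \frac{10}{2 \cdot \frac{1}{15}}\right)^{2} + \left(1675827160 + \frac{146417}{35740}\right) = \left(- \frac{10}{\frac{2}{15}}\right)^{2} + \frac{59894062844817}{35740} = \left(\left(-10\right) \frac{15}{2}\right)^{2} + \frac{59894062844817}{35740} = \left(-75\right)^{2} + \frac{59894062844817}{35740} = 5625 + \frac{59894062844817}{35740} = \frac{59894263882317}{35740}$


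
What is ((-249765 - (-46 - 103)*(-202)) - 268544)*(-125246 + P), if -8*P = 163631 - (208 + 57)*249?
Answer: 301518007449/4 ≈ 7.5380e+10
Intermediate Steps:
P = -48823/4 (P = -(163631 - (208 + 57)*249)/8 = -(163631 - 265*249)/8 = -(163631 - 1*65985)/8 = -(163631 - 65985)/8 = -⅛*97646 = -48823/4 ≈ -12206.)
((-249765 - (-46 - 103)*(-202)) - 268544)*(-125246 + P) = ((-249765 - (-46 - 103)*(-202)) - 268544)*(-125246 - 48823/4) = ((-249765 - (-149)*(-202)) - 268544)*(-549807/4) = ((-249765 - 1*30098) - 268544)*(-549807/4) = ((-249765 - 30098) - 268544)*(-549807/4) = (-279863 - 268544)*(-549807/4) = -548407*(-549807/4) = 301518007449/4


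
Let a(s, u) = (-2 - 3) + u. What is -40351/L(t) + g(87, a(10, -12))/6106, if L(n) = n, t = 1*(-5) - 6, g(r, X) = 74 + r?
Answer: 246384977/67166 ≈ 3668.3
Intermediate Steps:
a(s, u) = -5 + u
t = -11 (t = -5 - 6 = -11)
-40351/L(t) + g(87, a(10, -12))/6106 = -40351/(-11) + (74 + 87)/6106 = -40351*(-1/11) + 161*(1/6106) = 40351/11 + 161/6106 = 246384977/67166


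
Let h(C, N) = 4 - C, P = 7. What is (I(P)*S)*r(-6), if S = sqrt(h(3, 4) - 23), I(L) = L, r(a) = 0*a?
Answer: 0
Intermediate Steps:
r(a) = 0
S = I*sqrt(22) (S = sqrt((4 - 1*3) - 23) = sqrt((4 - 3) - 23) = sqrt(1 - 23) = sqrt(-22) = I*sqrt(22) ≈ 4.6904*I)
(I(P)*S)*r(-6) = (7*(I*sqrt(22)))*0 = (7*I*sqrt(22))*0 = 0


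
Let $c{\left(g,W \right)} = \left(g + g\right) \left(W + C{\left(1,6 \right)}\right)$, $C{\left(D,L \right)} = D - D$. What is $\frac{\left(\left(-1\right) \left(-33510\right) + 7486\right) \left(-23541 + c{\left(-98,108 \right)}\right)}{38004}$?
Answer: $- \frac{152740847}{3167} \approx -48229.0$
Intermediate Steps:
$C{\left(D,L \right)} = 0$
$c{\left(g,W \right)} = 2 W g$ ($c{\left(g,W \right)} = \left(g + g\right) \left(W + 0\right) = 2 g W = 2 W g$)
$\frac{\left(\left(-1\right) \left(-33510\right) + 7486\right) \left(-23541 + c{\left(-98,108 \right)}\right)}{38004} = \frac{\left(\left(-1\right) \left(-33510\right) + 7486\right) \left(-23541 + 2 \cdot 108 \left(-98\right)\right)}{38004} = \left(33510 + 7486\right) \left(-23541 - 21168\right) \frac{1}{38004} = 40996 \left(-44709\right) \frac{1}{38004} = \left(-1832890164\right) \frac{1}{38004} = - \frac{152740847}{3167}$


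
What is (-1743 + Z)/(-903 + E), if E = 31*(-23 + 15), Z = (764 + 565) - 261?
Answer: 675/1151 ≈ 0.58645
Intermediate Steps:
Z = 1068 (Z = 1329 - 261 = 1068)
E = -248 (E = 31*(-8) = -248)
(-1743 + Z)/(-903 + E) = (-1743 + 1068)/(-903 - 248) = -675/(-1151) = -675*(-1/1151) = 675/1151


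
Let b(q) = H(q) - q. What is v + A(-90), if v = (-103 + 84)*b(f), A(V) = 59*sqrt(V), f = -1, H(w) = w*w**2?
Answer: 177*I*sqrt(10) ≈ 559.72*I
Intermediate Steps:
H(w) = w**3
b(q) = q**3 - q
v = 0 (v = (-103 + 84)*((-1)**3 - 1*(-1)) = -19*(-1 + 1) = -19*0 = 0)
v + A(-90) = 0 + 59*sqrt(-90) = 0 + 59*(3*I*sqrt(10)) = 0 + 177*I*sqrt(10) = 177*I*sqrt(10)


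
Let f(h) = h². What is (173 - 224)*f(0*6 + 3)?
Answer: -459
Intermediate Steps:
(173 - 224)*f(0*6 + 3) = (173 - 224)*(0*6 + 3)² = -51*(0 + 3)² = -51*3² = -51*9 = -459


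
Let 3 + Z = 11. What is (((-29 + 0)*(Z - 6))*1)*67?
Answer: -3886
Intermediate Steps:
Z = 8 (Z = -3 + 11 = 8)
(((-29 + 0)*(Z - 6))*1)*67 = (((-29 + 0)*(8 - 6))*1)*67 = (-29*2*1)*67 = -58*1*67 = -58*67 = -3886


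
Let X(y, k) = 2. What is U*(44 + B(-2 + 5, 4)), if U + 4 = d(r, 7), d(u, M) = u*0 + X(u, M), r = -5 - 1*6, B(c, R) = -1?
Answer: -86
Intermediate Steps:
r = -11 (r = -5 - 6 = -11)
d(u, M) = 2 (d(u, M) = u*0 + 2 = 0 + 2 = 2)
U = -2 (U = -4 + 2 = -2)
U*(44 + B(-2 + 5, 4)) = -2*(44 - 1) = -2*43 = -86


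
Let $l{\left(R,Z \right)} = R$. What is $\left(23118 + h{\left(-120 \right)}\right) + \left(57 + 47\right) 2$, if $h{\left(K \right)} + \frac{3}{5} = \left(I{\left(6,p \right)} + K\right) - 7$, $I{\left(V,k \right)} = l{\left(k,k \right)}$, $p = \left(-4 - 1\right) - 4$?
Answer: $\frac{115947}{5} \approx 23189.0$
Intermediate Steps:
$p = -9$ ($p = \left(-4 - 1\right) - 4 = -5 - 4 = -9$)
$I{\left(V,k \right)} = k$
$h{\left(K \right)} = - \frac{83}{5} + K$ ($h{\left(K \right)} = - \frac{3}{5} + \left(\left(-9 + K\right) - 7\right) = - \frac{3}{5} + \left(-16 + K\right) = - \frac{83}{5} + K$)
$\left(23118 + h{\left(-120 \right)}\right) + \left(57 + 47\right) 2 = \left(23118 - \frac{683}{5}\right) + \left(57 + 47\right) 2 = \left(23118 - \frac{683}{5}\right) + 104 \cdot 2 = \frac{114907}{5} + 208 = \frac{115947}{5}$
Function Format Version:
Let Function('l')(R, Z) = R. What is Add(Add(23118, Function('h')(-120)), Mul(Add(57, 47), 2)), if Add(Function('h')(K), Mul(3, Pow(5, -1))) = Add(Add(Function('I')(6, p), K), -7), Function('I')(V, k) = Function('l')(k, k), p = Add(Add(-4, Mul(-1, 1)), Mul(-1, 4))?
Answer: Rational(115947, 5) ≈ 23189.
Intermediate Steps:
p = -9 (p = Add(Add(-4, -1), -4) = Add(-5, -4) = -9)
Function('I')(V, k) = k
Function('h')(K) = Add(Rational(-83, 5), K) (Function('h')(K) = Add(Rational(-3, 5), Add(Add(-9, K), -7)) = Add(Rational(-3, 5), Add(-16, K)) = Add(Rational(-83, 5), K))
Add(Add(23118, Function('h')(-120)), Mul(Add(57, 47), 2)) = Add(Add(23118, Add(Rational(-83, 5), -120)), Mul(Add(57, 47), 2)) = Add(Add(23118, Rational(-683, 5)), Mul(104, 2)) = Add(Rational(114907, 5), 208) = Rational(115947, 5)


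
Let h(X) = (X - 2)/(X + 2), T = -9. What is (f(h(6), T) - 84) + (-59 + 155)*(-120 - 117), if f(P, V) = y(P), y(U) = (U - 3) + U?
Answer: -22838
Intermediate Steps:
h(X) = (-2 + X)/(2 + X)
y(U) = -3 + 2*U (y(U) = (-3 + U) + U = -3 + 2*U)
f(P, V) = -3 + 2*P
(f(h(6), T) - 84) + (-59 + 155)*(-120 - 117) = ((-3 + 2*((-2 + 6)/(2 + 6))) - 84) + (-59 + 155)*(-120 - 117) = ((-3 + 2*(4/8)) - 84) + 96*(-237) = ((-3 + 2*((⅛)*4)) - 84) - 22752 = ((-3 + 2*(½)) - 84) - 22752 = ((-3 + 1) - 84) - 22752 = (-2 - 84) - 22752 = -86 - 22752 = -22838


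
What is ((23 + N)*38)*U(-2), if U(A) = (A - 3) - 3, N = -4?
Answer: -5776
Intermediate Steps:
U(A) = -6 + A (U(A) = (-3 + A) - 3 = -6 + A)
((23 + N)*38)*U(-2) = ((23 - 4)*38)*(-6 - 2) = (19*38)*(-8) = 722*(-8) = -5776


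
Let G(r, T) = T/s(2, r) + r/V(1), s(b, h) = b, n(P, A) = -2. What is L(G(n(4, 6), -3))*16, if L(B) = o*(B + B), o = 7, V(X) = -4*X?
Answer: -224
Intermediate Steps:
G(r, T) = T/2 - r/4 (G(r, T) = T/2 + r/((-4*1)) = T*(1/2) + r/(-4) = T/2 + r*(-1/4) = T/2 - r/4)
L(B) = 14*B (L(B) = 7*(B + B) = 7*(2*B) = 14*B)
L(G(n(4, 6), -3))*16 = (14*((1/2)*(-3) - 1/4*(-2)))*16 = (14*(-3/2 + 1/2))*16 = (14*(-1))*16 = -14*16 = -224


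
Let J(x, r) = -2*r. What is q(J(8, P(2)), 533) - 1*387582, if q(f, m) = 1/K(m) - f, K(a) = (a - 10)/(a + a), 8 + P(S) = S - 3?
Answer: -202713734/523 ≈ -3.8760e+5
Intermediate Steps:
P(S) = -11 + S (P(S) = -8 + (S - 3) = -8 + (-3 + S) = -11 + S)
K(a) = (-10 + a)/(2*a) (K(a) = (-10 + a)/((2*a)) = (-10 + a)*(1/(2*a)) = (-10 + a)/(2*a))
q(f, m) = -f + 2*m/(-10 + m) (q(f, m) = 1/((-10 + m)/(2*m)) - f = 2*m/(-10 + m) - f = -f + 2*m/(-10 + m))
q(J(8, P(2)), 533) - 1*387582 = (2*533 - (-2*(-11 + 2))*(-10 + 533))/(-10 + 533) - 1*387582 = (1066 - 1*(-2*(-9))*523)/523 - 387582 = (1066 - 1*18*523)/523 - 387582 = (1066 - 9414)/523 - 387582 = (1/523)*(-8348) - 387582 = -8348/523 - 387582 = -202713734/523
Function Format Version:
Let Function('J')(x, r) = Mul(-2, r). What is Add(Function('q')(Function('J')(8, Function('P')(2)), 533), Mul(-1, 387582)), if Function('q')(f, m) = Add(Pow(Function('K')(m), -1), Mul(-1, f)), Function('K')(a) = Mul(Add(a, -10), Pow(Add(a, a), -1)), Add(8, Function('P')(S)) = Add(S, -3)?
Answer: Rational(-202713734, 523) ≈ -3.8760e+5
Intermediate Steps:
Function('P')(S) = Add(-11, S) (Function('P')(S) = Add(-8, Add(S, -3)) = Add(-8, Add(-3, S)) = Add(-11, S))
Function('K')(a) = Mul(Rational(1, 2), Pow(a, -1), Add(-10, a)) (Function('K')(a) = Mul(Add(-10, a), Pow(Mul(2, a), -1)) = Mul(Add(-10, a), Mul(Rational(1, 2), Pow(a, -1))) = Mul(Rational(1, 2), Pow(a, -1), Add(-10, a)))
Function('q')(f, m) = Add(Mul(-1, f), Mul(2, m, Pow(Add(-10, m), -1))) (Function('q')(f, m) = Add(Pow(Mul(Rational(1, 2), Pow(m, -1), Add(-10, m)), -1), Mul(-1, f)) = Add(Mul(2, m, Pow(Add(-10, m), -1)), Mul(-1, f)) = Add(Mul(-1, f), Mul(2, m, Pow(Add(-10, m), -1))))
Add(Function('q')(Function('J')(8, Function('P')(2)), 533), Mul(-1, 387582)) = Add(Mul(Pow(Add(-10, 533), -1), Add(Mul(2, 533), Mul(-1, Mul(-2, Add(-11, 2)), Add(-10, 533)))), Mul(-1, 387582)) = Add(Mul(Pow(523, -1), Add(1066, Mul(-1, Mul(-2, -9), 523))), -387582) = Add(Mul(Rational(1, 523), Add(1066, Mul(-1, 18, 523))), -387582) = Add(Mul(Rational(1, 523), Add(1066, -9414)), -387582) = Add(Mul(Rational(1, 523), -8348), -387582) = Add(Rational(-8348, 523), -387582) = Rational(-202713734, 523)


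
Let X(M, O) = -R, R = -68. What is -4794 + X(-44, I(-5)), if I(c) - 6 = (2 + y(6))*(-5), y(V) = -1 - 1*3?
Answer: -4726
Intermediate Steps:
y(V) = -4 (y(V) = -1 - 3 = -4)
I(c) = 16 (I(c) = 6 + (2 - 4)*(-5) = 6 - 2*(-5) = 6 + 10 = 16)
X(M, O) = 68 (X(M, O) = -1*(-68) = 68)
-4794 + X(-44, I(-5)) = -4794 + 68 = -4726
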